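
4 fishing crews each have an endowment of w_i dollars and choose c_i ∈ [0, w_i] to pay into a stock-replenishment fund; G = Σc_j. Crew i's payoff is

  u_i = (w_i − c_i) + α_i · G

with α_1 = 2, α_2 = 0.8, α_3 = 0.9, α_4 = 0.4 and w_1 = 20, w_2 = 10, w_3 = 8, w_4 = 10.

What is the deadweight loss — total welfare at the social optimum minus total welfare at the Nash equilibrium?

86.8

∂u_i/∂c_i = α_i − 1, so crew i contributes w_i if α_i > 1, else 0.
α_i > 1 for i ∈ {1}; NE contributions (20, 0, 0, 0), G = 20.
W^NE = Σw_i − G^NE + (Σα_i)·G^NE = 48 + 3.1·20 = 110.
Planner: ∂(Σu_j)/∂c_i = Σα_j − 1 = 3.1 > 0, so everyone contributes w_i; G^SO = 48, W^SO = 48 + 3.1·48 = 196.8.
Deadweight loss = 86.8.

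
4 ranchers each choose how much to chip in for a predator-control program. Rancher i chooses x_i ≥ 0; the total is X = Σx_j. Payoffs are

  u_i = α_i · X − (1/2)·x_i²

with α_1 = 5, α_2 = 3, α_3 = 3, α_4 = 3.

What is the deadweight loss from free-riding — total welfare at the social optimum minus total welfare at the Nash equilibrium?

222

Rancher i's FOC: ∂u_i/∂x_i = α_i − x_i = 0, so x_i* = α_i.
NE contributions = (5, 3, 3, 3); X = 14.
W^NE = (Σα)·X − ½Σα_i² = 14² − ½·52 = 170.
Planner sets x_i = Σα_j = 14 for every i, so X^SO = 4·14 = 56.
W^SO = (Σα)·X^SO − ½·4·(Σα)² = (4/2)·14² = 392.
Deadweight loss = W^SO − W^NE = 222.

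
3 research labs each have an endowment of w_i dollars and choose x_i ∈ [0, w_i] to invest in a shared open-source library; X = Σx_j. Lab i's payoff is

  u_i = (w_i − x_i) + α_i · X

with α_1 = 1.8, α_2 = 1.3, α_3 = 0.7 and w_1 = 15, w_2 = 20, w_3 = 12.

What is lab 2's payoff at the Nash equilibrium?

45.5

∂u_i/∂x_i = α_i − 1, so lab i contributes w_i if α_i > 1, else 0.
α_i > 1 for i ∈ {1, 2}; NE contributions (15, 20, 0), X = 35.
u_2 = (20 − 20) + 1.3·35 = 45.5.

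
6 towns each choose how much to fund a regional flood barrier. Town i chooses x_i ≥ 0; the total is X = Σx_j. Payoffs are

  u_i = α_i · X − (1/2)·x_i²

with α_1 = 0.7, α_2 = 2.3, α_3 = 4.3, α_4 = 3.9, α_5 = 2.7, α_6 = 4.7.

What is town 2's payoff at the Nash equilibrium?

40.135

Town i's FOC: ∂u_i/∂x_i = α_i − x_i = 0, so x_i* = α_i.
NE contributions = (0.7, 2.3, 4.3, 3.9, 2.7, 4.7); X = 18.6.
u_2 = α_2·X − ½·(x_2)² = 2.3·18.6 − ½·2.3² = 40.135.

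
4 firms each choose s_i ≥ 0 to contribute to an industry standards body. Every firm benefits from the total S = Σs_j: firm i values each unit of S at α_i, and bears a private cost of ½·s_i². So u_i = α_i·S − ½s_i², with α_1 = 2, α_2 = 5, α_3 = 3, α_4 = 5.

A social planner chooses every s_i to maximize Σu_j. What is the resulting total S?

Planner FOC: ∂(Σu_j)/∂s_i = (Σα_j) − s_i = 0, so s_i^SO = Σα_j = 15 for every i; S^SO = 60.

60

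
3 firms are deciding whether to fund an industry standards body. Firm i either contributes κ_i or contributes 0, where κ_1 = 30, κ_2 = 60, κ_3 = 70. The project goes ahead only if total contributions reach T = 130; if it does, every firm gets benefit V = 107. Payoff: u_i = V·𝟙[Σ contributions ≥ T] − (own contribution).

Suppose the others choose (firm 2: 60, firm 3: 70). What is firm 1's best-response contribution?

0

Others' total = 130 ≥ 130; contributing adds cost 30 for no extra benefit.
Best response: 0.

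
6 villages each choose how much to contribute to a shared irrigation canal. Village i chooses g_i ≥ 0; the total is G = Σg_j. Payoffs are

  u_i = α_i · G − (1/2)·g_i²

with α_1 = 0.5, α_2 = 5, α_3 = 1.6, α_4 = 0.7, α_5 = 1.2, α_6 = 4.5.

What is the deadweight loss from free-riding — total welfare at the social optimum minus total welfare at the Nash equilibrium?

389.495

Village i's FOC: ∂u_i/∂g_i = α_i − g_i = 0, so g_i* = α_i.
NE contributions = (0.5, 5, 1.6, 0.7, 1.2, 4.5); G = 13.5.
W^NE = (Σα)·G − ½Σα_i² = 13.5² − ½·49.99 = 157.255.
Planner sets g_i = Σα_j = 13.5 for every i, so G^SO = 6·13.5 = 81.
W^SO = (Σα)·G^SO − ½·6·(Σα)² = (6/2)·13.5² = 546.75.
Deadweight loss = W^SO − W^NE = 389.495.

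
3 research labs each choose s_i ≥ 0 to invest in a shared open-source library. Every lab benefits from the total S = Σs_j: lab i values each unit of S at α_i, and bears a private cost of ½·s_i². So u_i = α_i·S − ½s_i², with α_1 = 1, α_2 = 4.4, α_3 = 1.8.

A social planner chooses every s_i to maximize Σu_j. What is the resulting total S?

21.6

Planner FOC: ∂(Σu_j)/∂s_i = (Σα_j) − s_i = 0, so s_i^SO = Σα_j = 7.2 for every i; S^SO = 21.6.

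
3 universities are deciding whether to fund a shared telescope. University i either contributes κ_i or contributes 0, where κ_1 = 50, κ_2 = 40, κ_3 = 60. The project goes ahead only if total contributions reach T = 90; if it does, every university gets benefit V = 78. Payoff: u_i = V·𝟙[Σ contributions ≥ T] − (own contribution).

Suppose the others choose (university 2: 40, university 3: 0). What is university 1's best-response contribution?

50

Others' total = 40. Contributing 50 brings total to 90 ≥ 90: gain V − κ_1 = 28.
Best response: 50.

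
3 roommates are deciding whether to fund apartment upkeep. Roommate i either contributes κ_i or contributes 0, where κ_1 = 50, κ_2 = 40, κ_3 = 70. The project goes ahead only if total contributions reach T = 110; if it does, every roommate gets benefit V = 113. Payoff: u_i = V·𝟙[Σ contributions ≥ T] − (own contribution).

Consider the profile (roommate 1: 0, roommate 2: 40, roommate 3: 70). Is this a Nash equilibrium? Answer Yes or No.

Yes

Total = 110 ≥ 110: provided.
Roommate 1 (pledges 0, payoff 113): pledging 50 → total 160, payoff 63. No gain.
Roommate 2 (pledges 40, payoff 73): dropping to 0 → total 70, payoff 0. No gain.
Roommate 3 (pledges 70, payoff 43): dropping to 0 → total 40, payoff 0. No gain.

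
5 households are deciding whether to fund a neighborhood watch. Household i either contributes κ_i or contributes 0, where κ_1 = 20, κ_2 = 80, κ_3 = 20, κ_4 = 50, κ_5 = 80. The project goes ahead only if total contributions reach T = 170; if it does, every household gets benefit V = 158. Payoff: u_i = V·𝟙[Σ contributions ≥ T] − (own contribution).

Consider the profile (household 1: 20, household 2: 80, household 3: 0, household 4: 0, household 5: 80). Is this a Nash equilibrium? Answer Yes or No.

Total = 180 ≥ 170: provided.
Household 1 (pledges 20, payoff 138): dropping to 0 → total 160, payoff 0. No gain.
Household 2 (pledges 80, payoff 78): dropping to 0 → total 100, payoff 0. No gain.
Household 3 (pledges 0, payoff 158): pledging 20 → total 200, payoff 138. No gain.
Household 4 (pledges 0, payoff 158): pledging 50 → total 230, payoff 108. No gain.
Household 5 (pledges 80, payoff 78): dropping to 0 → total 100, payoff 0. No gain.

Yes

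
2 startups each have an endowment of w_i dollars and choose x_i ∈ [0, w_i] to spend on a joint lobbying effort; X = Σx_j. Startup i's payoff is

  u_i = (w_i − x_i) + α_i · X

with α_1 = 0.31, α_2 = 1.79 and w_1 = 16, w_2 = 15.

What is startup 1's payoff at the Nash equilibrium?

∂u_i/∂x_i = α_i − 1, so startup i contributes w_i if α_i > 1, else 0.
α_i > 1 for i ∈ {2}; NE contributions (0, 15), X = 15.
u_1 = (16 − 0) + 0.31·15 = 20.65.

20.65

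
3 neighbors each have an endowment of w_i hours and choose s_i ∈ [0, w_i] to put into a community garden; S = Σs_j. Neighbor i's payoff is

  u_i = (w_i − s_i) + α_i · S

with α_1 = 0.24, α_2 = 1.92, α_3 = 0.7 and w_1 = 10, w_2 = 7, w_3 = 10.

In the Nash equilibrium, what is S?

∂u_i/∂s_i = α_i − 1, so neighbor i contributes w_i if α_i > 1, else 0.
α_i > 1 for i ∈ {2}; NE contributions (0, 7, 0), S = 7.

7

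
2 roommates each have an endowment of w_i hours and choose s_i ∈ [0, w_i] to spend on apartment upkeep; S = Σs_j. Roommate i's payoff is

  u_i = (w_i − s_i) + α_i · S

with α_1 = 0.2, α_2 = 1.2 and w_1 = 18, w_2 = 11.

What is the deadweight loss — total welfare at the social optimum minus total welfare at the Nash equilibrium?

7.2

∂u_i/∂s_i = α_i − 1, so roommate i contributes w_i if α_i > 1, else 0.
α_i > 1 for i ∈ {2}; NE contributions (0, 11), S = 11.
W^NE = Σw_i − S^NE + (Σα_i)·S^NE = 29 + 0.4·11 = 33.4.
Planner: ∂(Σu_j)/∂s_i = Σα_j − 1 = 0.4 > 0, so everyone contributes w_i; S^SO = 29, W^SO = 29 + 0.4·29 = 40.6.
Deadweight loss = 7.2.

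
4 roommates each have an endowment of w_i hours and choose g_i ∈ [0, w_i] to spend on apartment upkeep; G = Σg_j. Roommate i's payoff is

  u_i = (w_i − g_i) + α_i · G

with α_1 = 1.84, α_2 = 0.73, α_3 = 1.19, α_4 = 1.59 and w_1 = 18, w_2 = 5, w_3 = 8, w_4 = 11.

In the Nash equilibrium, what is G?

∂u_i/∂g_i = α_i − 1, so roommate i contributes w_i if α_i > 1, else 0.
α_i > 1 for i ∈ {1, 3, 4}; NE contributions (18, 0, 8, 11), G = 37.

37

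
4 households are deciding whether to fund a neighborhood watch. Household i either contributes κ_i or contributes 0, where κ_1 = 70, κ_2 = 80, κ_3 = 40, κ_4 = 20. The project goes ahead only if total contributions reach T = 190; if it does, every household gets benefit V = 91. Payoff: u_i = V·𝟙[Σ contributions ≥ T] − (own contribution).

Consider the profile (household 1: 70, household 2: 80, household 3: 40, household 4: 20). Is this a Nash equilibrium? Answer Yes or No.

No

Total = 210 ≥ 190: provided.
Household 1 (pledges 70, payoff 21): dropping to 0 → total 140, payoff 0. No gain.
Household 2 (pledges 80, payoff 11): dropping to 0 → total 130, payoff 0. No gain.
Household 3 (pledges 40, payoff 51): dropping to 0 → total 170, payoff 0. No gain.
Household 4 (pledges 20, payoff 71): dropping to 0 → total 190, payoff 91. Profitable deviation.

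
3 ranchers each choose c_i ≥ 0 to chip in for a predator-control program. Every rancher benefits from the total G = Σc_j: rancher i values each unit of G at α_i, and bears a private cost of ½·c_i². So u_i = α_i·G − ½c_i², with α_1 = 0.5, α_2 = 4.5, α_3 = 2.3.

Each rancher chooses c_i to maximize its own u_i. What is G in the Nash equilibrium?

Rancher i's FOC: ∂u_i/∂c_i = α_i − c_i = 0, so c_i* = α_i.
NE contributions = (0.5, 4.5, 2.3); G = 7.3.

7.3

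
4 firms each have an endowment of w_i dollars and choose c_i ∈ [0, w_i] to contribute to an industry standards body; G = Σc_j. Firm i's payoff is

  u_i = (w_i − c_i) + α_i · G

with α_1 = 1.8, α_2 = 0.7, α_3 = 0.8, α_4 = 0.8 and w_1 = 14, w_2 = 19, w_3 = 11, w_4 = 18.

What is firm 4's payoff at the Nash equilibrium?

∂u_i/∂c_i = α_i − 1, so firm i contributes w_i if α_i > 1, else 0.
α_i > 1 for i ∈ {1}; NE contributions (14, 0, 0, 0), G = 14.
u_4 = (18 − 0) + 0.8·14 = 29.2.

29.2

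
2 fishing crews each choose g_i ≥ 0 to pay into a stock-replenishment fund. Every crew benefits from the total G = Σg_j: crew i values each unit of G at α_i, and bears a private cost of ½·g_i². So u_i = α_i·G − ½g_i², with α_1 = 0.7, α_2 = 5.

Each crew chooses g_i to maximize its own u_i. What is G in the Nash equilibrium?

5.7

Crew i's FOC: ∂u_i/∂g_i = α_i − g_i = 0, so g_i* = α_i.
NE contributions = (0.7, 5); G = 5.7.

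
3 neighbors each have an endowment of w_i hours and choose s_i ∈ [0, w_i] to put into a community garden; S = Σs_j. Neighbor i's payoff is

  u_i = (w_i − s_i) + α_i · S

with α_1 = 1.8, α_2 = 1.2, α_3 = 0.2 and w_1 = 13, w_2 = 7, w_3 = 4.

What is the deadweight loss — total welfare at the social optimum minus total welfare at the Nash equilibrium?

∂u_i/∂s_i = α_i − 1, so neighbor i contributes w_i if α_i > 1, else 0.
α_i > 1 for i ∈ {1, 2}; NE contributions (13, 7, 0), S = 20.
W^NE = Σw_i − S^NE + (Σα_i)·S^NE = 24 + 2.2·20 = 68.
Planner: ∂(Σu_j)/∂s_i = Σα_j − 1 = 2.2 > 0, so everyone contributes w_i; S^SO = 24, W^SO = 24 + 2.2·24 = 76.8.
Deadweight loss = 8.8.

8.8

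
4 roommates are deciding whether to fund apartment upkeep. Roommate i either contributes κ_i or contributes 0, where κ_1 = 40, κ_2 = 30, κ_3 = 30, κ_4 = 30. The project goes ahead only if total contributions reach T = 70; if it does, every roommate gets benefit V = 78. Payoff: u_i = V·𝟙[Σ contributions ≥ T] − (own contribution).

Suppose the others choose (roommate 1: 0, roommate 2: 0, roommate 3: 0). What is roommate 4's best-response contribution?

0

Others' total = 0. Even contributing 30 gives 30 < 70: no benefit either way.
Best response: 0.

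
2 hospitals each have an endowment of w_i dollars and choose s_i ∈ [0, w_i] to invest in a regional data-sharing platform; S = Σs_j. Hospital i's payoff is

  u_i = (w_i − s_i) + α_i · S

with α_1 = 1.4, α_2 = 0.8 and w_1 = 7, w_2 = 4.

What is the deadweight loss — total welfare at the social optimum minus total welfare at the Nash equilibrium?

4.8

∂u_i/∂s_i = α_i − 1, so hospital i contributes w_i if α_i > 1, else 0.
α_i > 1 for i ∈ {1}; NE contributions (7, 0), S = 7.
W^NE = Σw_i − S^NE + (Σα_i)·S^NE = 11 + 1.2·7 = 19.4.
Planner: ∂(Σu_j)/∂s_i = Σα_j − 1 = 1.2 > 0, so everyone contributes w_i; S^SO = 11, W^SO = 11 + 1.2·11 = 24.2.
Deadweight loss = 4.8.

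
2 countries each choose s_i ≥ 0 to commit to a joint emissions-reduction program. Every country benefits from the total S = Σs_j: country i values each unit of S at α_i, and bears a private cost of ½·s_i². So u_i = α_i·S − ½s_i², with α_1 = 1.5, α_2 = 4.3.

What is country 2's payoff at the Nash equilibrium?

Country i's FOC: ∂u_i/∂s_i = α_i − s_i = 0, so s_i* = α_i.
NE contributions = (1.5, 4.3); S = 5.8.
u_2 = α_2·S − ½·(s_2)² = 4.3·5.8 − ½·4.3² = 15.695.

15.695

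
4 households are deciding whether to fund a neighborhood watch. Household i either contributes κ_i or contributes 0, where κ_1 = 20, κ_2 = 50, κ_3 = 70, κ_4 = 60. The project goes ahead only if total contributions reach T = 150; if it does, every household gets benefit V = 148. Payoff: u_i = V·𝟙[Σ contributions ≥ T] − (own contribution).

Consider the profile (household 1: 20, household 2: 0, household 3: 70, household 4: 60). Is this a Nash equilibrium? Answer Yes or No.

Total = 150 ≥ 150: provided.
Household 1 (pledges 20, payoff 128): dropping to 0 → total 130, payoff 0. No gain.
Household 2 (pledges 0, payoff 148): pledging 50 → total 200, payoff 98. No gain.
Household 3 (pledges 70, payoff 78): dropping to 0 → total 80, payoff 0. No gain.
Household 4 (pledges 60, payoff 88): dropping to 0 → total 90, payoff 0. No gain.

Yes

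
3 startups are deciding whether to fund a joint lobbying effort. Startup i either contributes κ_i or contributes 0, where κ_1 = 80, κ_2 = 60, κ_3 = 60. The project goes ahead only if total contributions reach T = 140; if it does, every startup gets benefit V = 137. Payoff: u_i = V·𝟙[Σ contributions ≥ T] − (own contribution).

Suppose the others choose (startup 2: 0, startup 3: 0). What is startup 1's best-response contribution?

0

Others' total = 0. Even contributing 80 gives 80 < 140: no benefit either way.
Best response: 0.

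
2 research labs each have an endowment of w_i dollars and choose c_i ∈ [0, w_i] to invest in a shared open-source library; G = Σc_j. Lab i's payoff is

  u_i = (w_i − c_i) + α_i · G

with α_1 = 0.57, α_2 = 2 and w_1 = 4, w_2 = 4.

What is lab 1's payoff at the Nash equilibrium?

∂u_i/∂c_i = α_i − 1, so lab i contributes w_i if α_i > 1, else 0.
α_i > 1 for i ∈ {2}; NE contributions (0, 4), G = 4.
u_1 = (4 − 0) + 0.57·4 = 6.28.

6.28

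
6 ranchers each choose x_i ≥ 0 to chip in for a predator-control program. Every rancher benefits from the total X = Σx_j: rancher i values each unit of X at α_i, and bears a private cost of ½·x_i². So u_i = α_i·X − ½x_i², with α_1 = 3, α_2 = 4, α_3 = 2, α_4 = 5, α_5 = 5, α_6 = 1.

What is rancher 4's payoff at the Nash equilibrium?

87.5

Rancher i's FOC: ∂u_i/∂x_i = α_i − x_i = 0, so x_i* = α_i.
NE contributions = (3, 4, 2, 5, 5, 1); X = 20.
u_4 = α_4·X − ½·(x_4)² = 5·20 − ½·5² = 87.5.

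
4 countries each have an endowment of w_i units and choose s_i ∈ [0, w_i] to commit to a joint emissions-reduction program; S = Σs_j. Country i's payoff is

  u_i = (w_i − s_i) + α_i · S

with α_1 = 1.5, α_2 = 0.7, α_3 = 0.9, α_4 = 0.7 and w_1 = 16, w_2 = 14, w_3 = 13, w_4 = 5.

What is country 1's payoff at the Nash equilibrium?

∂u_i/∂s_i = α_i − 1, so country i contributes w_i if α_i > 1, else 0.
α_i > 1 for i ∈ {1}; NE contributions (16, 0, 0, 0), S = 16.
u_1 = (16 − 16) + 1.5·16 = 24.

24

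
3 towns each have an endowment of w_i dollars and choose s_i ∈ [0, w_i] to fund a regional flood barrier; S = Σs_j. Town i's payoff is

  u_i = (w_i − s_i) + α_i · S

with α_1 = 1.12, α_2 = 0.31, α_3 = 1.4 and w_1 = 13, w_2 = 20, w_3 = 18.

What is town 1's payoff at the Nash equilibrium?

34.72

∂u_i/∂s_i = α_i − 1, so town i contributes w_i if α_i > 1, else 0.
α_i > 1 for i ∈ {1, 3}; NE contributions (13, 0, 18), S = 31.
u_1 = (13 − 13) + 1.12·31 = 34.72.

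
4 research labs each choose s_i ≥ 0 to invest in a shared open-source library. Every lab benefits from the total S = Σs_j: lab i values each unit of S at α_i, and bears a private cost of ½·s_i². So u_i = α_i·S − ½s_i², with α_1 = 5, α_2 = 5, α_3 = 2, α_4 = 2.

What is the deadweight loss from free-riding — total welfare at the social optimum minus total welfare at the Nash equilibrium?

Lab i's FOC: ∂u_i/∂s_i = α_i − s_i = 0, so s_i* = α_i.
NE contributions = (5, 5, 2, 2); S = 14.
W^NE = (Σα)·S − ½Σα_i² = 14² − ½·58 = 167.
Planner sets s_i = Σα_j = 14 for every i, so S^SO = 4·14 = 56.
W^SO = (Σα)·S^SO − ½·4·(Σα)² = (4/2)·14² = 392.
Deadweight loss = W^SO − W^NE = 225.

225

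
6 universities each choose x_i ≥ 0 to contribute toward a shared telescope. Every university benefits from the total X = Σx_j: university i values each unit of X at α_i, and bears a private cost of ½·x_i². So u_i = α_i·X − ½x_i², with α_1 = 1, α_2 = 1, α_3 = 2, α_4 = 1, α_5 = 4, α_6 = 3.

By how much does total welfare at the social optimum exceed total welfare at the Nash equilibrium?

University i's FOC: ∂u_i/∂x_i = α_i − x_i = 0, so x_i* = α_i.
NE contributions = (1, 1, 2, 1, 4, 3); X = 12.
W^NE = (Σα)·X − ½Σα_i² = 12² − ½·32 = 128.
Planner sets x_i = Σα_j = 12 for every i, so X^SO = 6·12 = 72.
W^SO = (Σα)·X^SO − ½·6·(Σα)² = (6/2)·12² = 432.
Deadweight loss = W^SO − W^NE = 304.

304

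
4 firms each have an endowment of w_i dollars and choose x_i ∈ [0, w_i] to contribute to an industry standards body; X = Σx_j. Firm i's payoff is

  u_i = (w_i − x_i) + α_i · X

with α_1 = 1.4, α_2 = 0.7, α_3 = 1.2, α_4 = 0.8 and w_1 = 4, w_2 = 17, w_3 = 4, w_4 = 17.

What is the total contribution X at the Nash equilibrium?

8

∂u_i/∂x_i = α_i − 1, so firm i contributes w_i if α_i > 1, else 0.
α_i > 1 for i ∈ {1, 3}; NE contributions (4, 0, 4, 0), X = 8.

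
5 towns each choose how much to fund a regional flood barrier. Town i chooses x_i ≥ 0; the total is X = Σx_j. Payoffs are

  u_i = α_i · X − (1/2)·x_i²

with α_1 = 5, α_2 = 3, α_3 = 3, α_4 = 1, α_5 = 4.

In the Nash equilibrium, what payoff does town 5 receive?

56

Town i's FOC: ∂u_i/∂x_i = α_i − x_i = 0, so x_i* = α_i.
NE contributions = (5, 3, 3, 1, 4); X = 16.
u_5 = α_5·X − ½·(x_5)² = 4·16 − ½·4² = 56.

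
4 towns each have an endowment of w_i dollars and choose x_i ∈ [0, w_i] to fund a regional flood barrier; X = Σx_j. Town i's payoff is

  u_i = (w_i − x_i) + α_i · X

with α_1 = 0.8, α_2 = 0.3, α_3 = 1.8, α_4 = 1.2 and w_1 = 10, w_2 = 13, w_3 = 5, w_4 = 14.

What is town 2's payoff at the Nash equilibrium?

18.7

∂u_i/∂x_i = α_i − 1, so town i contributes w_i if α_i > 1, else 0.
α_i > 1 for i ∈ {3, 4}; NE contributions (0, 0, 5, 14), X = 19.
u_2 = (13 − 0) + 0.3·19 = 18.7.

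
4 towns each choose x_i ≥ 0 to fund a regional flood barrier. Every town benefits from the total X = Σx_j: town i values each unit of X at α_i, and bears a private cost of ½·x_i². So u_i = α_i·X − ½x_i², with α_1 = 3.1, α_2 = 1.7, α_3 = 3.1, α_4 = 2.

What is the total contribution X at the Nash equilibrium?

9.9

Town i's FOC: ∂u_i/∂x_i = α_i − x_i = 0, so x_i* = α_i.
NE contributions = (3.1, 1.7, 3.1, 2); X = 9.9.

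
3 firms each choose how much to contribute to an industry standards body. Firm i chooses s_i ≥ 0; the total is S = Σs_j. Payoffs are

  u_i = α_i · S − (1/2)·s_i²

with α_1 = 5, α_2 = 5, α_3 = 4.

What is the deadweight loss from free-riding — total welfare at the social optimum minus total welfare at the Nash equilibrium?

131

Firm i's FOC: ∂u_i/∂s_i = α_i − s_i = 0, so s_i* = α_i.
NE contributions = (5, 5, 4); S = 14.
W^NE = (Σα)·S − ½Σα_i² = 14² − ½·66 = 163.
Planner sets s_i = Σα_j = 14 for every i, so S^SO = 3·14 = 42.
W^SO = (Σα)·S^SO − ½·3·(Σα)² = (3/2)·14² = 294.
Deadweight loss = W^SO − W^NE = 131.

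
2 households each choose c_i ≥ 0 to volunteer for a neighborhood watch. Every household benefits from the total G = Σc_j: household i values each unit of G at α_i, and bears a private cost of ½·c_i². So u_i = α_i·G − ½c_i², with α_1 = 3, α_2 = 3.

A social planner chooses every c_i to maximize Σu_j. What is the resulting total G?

Planner FOC: ∂(Σu_j)/∂c_i = (Σα_j) − c_i = 0, so c_i^SO = Σα_j = 6 for every i; G^SO = 12.

12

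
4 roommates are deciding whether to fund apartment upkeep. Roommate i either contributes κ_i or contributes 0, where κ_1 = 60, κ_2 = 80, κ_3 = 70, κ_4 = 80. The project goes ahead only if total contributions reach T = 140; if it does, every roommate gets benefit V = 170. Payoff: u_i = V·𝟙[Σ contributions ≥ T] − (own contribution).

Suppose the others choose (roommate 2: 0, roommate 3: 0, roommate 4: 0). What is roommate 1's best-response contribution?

Others' total = 0. Even contributing 60 gives 60 < 140: no benefit either way.
Best response: 0.

0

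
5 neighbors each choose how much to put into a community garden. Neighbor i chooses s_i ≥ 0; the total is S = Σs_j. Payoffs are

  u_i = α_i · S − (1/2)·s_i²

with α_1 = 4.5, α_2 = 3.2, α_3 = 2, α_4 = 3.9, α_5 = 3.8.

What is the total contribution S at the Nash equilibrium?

17.4

Neighbor i's FOC: ∂u_i/∂s_i = α_i − s_i = 0, so s_i* = α_i.
NE contributions = (4.5, 3.2, 2, 3.9, 3.8); S = 17.4.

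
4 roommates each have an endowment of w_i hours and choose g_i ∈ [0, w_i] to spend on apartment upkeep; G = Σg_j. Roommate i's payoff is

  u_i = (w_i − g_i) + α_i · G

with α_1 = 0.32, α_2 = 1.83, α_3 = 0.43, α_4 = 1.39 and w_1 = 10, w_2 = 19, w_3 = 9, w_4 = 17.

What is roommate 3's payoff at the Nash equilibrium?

24.48

∂u_i/∂g_i = α_i − 1, so roommate i contributes w_i if α_i > 1, else 0.
α_i > 1 for i ∈ {2, 4}; NE contributions (0, 19, 0, 17), G = 36.
u_3 = (9 − 0) + 0.43·36 = 24.48.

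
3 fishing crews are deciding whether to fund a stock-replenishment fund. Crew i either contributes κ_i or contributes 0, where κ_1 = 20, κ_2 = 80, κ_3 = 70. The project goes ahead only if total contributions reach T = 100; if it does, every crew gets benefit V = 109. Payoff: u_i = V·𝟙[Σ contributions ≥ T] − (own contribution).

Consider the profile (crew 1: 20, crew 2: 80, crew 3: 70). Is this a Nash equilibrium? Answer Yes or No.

Total = 170 ≥ 100: provided.
Crew 1 (pledges 20, payoff 89): dropping to 0 → total 150, payoff 109. Profitable deviation.

No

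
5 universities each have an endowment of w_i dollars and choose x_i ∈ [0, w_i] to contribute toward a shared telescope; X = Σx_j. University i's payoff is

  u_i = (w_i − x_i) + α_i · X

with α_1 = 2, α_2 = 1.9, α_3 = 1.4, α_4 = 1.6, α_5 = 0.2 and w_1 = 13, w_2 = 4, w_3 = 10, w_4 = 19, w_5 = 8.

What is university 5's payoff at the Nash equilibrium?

∂u_i/∂x_i = α_i − 1, so university i contributes w_i if α_i > 1, else 0.
α_i > 1 for i ∈ {1, 2, 3, 4}; NE contributions (13, 4, 10, 19, 0), X = 46.
u_5 = (8 − 0) + 0.2·46 = 17.2.

17.2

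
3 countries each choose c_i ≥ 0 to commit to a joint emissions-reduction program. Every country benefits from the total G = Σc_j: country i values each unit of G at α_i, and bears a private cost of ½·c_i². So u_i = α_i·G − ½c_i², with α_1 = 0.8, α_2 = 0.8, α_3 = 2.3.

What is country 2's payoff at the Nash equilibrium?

2.8

Country i's FOC: ∂u_i/∂c_i = α_i − c_i = 0, so c_i* = α_i.
NE contributions = (0.8, 0.8, 2.3); G = 3.9.
u_2 = α_2·G − ½·(c_2)² = 0.8·3.9 − ½·0.8² = 2.8.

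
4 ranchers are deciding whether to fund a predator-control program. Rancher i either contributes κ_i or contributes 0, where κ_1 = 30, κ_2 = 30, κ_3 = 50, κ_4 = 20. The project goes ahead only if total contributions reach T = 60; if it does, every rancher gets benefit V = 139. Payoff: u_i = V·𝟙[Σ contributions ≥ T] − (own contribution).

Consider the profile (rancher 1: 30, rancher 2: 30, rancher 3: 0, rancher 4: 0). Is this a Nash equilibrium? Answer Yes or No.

Yes

Total = 60 ≥ 60: provided.
Rancher 1 (pledges 30, payoff 109): dropping to 0 → total 30, payoff 0. No gain.
Rancher 2 (pledges 30, payoff 109): dropping to 0 → total 30, payoff 0. No gain.
Rancher 3 (pledges 0, payoff 139): pledging 50 → total 110, payoff 89. No gain.
Rancher 4 (pledges 0, payoff 139): pledging 20 → total 80, payoff 119. No gain.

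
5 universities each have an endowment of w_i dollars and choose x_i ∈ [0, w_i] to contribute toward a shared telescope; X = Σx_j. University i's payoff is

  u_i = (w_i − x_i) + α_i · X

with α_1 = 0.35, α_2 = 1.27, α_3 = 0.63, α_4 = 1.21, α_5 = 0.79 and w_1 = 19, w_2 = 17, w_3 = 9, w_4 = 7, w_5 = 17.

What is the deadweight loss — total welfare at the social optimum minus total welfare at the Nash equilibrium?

∂u_i/∂x_i = α_i − 1, so university i contributes w_i if α_i > 1, else 0.
α_i > 1 for i ∈ {2, 4}; NE contributions (0, 17, 0, 7, 0), X = 24.
W^NE = Σw_i − X^NE + (Σα_i)·X^NE = 69 + 3.25·24 = 147.
Planner: ∂(Σu_j)/∂x_i = Σα_j − 1 = 3.25 > 0, so everyone contributes w_i; X^SO = 69, W^SO = 69 + 3.25·69 = 293.25.
Deadweight loss = 146.25.

146.25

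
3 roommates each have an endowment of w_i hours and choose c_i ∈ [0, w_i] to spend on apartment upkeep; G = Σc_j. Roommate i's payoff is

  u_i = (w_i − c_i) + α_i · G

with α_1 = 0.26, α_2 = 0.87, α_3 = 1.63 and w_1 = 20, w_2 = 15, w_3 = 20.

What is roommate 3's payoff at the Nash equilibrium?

32.6

∂u_i/∂c_i = α_i − 1, so roommate i contributes w_i if α_i > 1, else 0.
α_i > 1 for i ∈ {3}; NE contributions (0, 0, 20), G = 20.
u_3 = (20 − 20) + 1.63·20 = 32.6.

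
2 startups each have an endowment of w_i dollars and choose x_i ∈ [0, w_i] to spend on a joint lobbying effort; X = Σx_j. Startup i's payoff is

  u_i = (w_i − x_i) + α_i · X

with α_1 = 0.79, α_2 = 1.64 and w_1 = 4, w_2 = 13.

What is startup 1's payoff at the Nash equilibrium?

∂u_i/∂x_i = α_i − 1, so startup i contributes w_i if α_i > 1, else 0.
α_i > 1 for i ∈ {2}; NE contributions (0, 13), X = 13.
u_1 = (4 − 0) + 0.79·13 = 14.27.

14.27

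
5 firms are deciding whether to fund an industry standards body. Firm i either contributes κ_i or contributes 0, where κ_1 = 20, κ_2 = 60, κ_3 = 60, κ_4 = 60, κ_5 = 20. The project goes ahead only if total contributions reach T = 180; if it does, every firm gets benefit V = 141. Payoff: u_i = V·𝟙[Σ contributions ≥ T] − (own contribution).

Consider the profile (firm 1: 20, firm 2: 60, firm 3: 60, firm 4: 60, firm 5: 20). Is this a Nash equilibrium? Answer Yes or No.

Total = 220 ≥ 180: provided.
Firm 1 (pledges 20, payoff 121): dropping to 0 → total 200, payoff 141. Profitable deviation.

No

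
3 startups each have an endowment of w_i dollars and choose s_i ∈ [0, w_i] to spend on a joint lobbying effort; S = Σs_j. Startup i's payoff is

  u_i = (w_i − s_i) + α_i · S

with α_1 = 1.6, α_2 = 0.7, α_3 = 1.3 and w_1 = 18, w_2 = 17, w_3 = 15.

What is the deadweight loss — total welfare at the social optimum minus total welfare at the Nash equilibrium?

∂u_i/∂s_i = α_i − 1, so startup i contributes w_i if α_i > 1, else 0.
α_i > 1 for i ∈ {1, 3}; NE contributions (18, 0, 15), S = 33.
W^NE = Σw_i − S^NE + (Σα_i)·S^NE = 50 + 2.6·33 = 135.8.
Planner: ∂(Σu_j)/∂s_i = Σα_j − 1 = 2.6 > 0, so everyone contributes w_i; S^SO = 50, W^SO = 50 + 2.6·50 = 180.
Deadweight loss = 44.2.

44.2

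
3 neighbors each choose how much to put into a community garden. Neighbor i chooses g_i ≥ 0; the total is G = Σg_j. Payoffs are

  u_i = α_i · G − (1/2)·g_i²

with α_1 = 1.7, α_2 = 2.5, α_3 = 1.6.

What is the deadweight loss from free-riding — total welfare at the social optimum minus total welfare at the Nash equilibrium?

Neighbor i's FOC: ∂u_i/∂g_i = α_i − g_i = 0, so g_i* = α_i.
NE contributions = (1.7, 2.5, 1.6); G = 5.8.
W^NE = (Σα)·G − ½Σα_i² = 5.8² − ½·11.7 = 27.79.
Planner sets g_i = Σα_j = 5.8 for every i, so G^SO = 3·5.8 = 17.4.
W^SO = (Σα)·G^SO − ½·3·(Σα)² = (3/2)·5.8² = 50.46.
Deadweight loss = W^SO − W^NE = 22.67.

22.67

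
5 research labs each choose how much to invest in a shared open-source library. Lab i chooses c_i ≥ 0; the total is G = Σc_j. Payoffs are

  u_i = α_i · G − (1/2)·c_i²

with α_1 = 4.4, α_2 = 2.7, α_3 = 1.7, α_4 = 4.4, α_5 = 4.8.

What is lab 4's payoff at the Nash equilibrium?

69.52

Lab i's FOC: ∂u_i/∂c_i = α_i − c_i = 0, so c_i* = α_i.
NE contributions = (4.4, 2.7, 1.7, 4.4, 4.8); G = 18.
u_4 = α_4·G − ½·(c_4)² = 4.4·18 − ½·4.4² = 69.52.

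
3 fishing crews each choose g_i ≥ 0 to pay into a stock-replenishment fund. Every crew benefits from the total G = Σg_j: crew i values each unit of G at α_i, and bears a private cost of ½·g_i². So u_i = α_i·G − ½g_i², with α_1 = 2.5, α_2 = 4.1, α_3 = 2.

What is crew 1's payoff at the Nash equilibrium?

18.375

Crew i's FOC: ∂u_i/∂g_i = α_i − g_i = 0, so g_i* = α_i.
NE contributions = (2.5, 4.1, 2); G = 8.6.
u_1 = α_1·G − ½·(g_1)² = 2.5·8.6 − ½·2.5² = 18.375.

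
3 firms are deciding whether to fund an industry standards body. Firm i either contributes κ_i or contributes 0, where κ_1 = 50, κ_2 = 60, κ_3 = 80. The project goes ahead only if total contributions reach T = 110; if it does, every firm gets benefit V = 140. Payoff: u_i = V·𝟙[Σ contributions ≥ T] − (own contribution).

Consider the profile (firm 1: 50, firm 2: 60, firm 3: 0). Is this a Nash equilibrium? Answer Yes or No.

Yes

Total = 110 ≥ 110: provided.
Firm 1 (pledges 50, payoff 90): dropping to 0 → total 60, payoff 0. No gain.
Firm 2 (pledges 60, payoff 80): dropping to 0 → total 50, payoff 0. No gain.
Firm 3 (pledges 0, payoff 140): pledging 80 → total 190, payoff 60. No gain.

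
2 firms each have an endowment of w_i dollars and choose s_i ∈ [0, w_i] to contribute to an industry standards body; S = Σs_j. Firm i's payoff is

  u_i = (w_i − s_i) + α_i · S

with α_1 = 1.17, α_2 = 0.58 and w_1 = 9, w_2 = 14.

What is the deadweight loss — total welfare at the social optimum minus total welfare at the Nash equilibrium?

∂u_i/∂s_i = α_i − 1, so firm i contributes w_i if α_i > 1, else 0.
α_i > 1 for i ∈ {1}; NE contributions (9, 0), S = 9.
W^NE = Σw_i − S^NE + (Σα_i)·S^NE = 23 + 0.75·9 = 29.75.
Planner: ∂(Σu_j)/∂s_i = Σα_j − 1 = 0.75 > 0, so everyone contributes w_i; S^SO = 23, W^SO = 23 + 0.75·23 = 40.25.
Deadweight loss = 10.5.

10.5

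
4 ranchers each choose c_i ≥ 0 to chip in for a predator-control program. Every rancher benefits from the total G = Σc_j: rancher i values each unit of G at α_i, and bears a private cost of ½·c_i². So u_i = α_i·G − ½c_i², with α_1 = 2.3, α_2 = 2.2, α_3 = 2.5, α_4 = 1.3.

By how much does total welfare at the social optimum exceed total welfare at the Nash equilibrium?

77.925

Rancher i's FOC: ∂u_i/∂c_i = α_i − c_i = 0, so c_i* = α_i.
NE contributions = (2.3, 2.2, 2.5, 1.3); G = 8.3.
W^NE = (Σα)·G − ½Σα_i² = 8.3² − ½·18.07 = 59.855.
Planner sets c_i = Σα_j = 8.3 for every i, so G^SO = 4·8.3 = 33.2.
W^SO = (Σα)·G^SO − ½·4·(Σα)² = (4/2)·8.3² = 137.78.
Deadweight loss = W^SO − W^NE = 77.925.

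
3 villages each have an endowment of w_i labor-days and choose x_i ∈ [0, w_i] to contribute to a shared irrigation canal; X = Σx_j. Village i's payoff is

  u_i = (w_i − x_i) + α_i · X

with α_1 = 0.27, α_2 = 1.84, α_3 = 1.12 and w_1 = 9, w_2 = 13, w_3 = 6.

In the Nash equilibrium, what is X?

19

∂u_i/∂x_i = α_i − 1, so village i contributes w_i if α_i > 1, else 0.
α_i > 1 for i ∈ {2, 3}; NE contributions (0, 13, 6), X = 19.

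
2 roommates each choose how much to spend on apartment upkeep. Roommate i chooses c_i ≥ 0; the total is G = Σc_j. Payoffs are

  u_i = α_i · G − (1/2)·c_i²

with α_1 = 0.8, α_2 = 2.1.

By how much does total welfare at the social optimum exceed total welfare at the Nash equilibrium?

Roommate i's FOC: ∂u_i/∂c_i = α_i − c_i = 0, so c_i* = α_i.
NE contributions = (0.8, 2.1); G = 2.9.
W^NE = (Σα)·G − ½Σα_i² = 2.9² − ½·5.05 = 5.885.
Planner sets c_i = Σα_j = 2.9 for every i, so G^SO = 2·2.9 = 5.8.
W^SO = (Σα)·G^SO − ½·2·(Σα)² = (2/2)·2.9² = 8.41.
Deadweight loss = W^SO − W^NE = 2.525.

2.525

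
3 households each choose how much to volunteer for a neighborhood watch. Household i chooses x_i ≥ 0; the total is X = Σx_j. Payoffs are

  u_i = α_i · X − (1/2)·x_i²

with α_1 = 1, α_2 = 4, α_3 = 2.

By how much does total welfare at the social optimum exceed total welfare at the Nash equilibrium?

Household i's FOC: ∂u_i/∂x_i = α_i − x_i = 0, so x_i* = α_i.
NE contributions = (1, 4, 2); X = 7.
W^NE = (Σα)·X − ½Σα_i² = 7² − ½·21 = 38.5.
Planner sets x_i = Σα_j = 7 for every i, so X^SO = 3·7 = 21.
W^SO = (Σα)·X^SO − ½·3·(Σα)² = (3/2)·7² = 73.5.
Deadweight loss = W^SO − W^NE = 35.

35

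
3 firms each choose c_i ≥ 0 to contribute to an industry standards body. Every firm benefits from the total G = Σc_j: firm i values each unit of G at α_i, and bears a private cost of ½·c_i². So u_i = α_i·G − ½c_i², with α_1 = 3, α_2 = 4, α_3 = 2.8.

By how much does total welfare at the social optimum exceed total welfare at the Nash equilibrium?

64.44

Firm i's FOC: ∂u_i/∂c_i = α_i − c_i = 0, so c_i* = α_i.
NE contributions = (3, 4, 2.8); G = 9.8.
W^NE = (Σα)·G − ½Σα_i² = 9.8² − ½·32.84 = 79.62.
Planner sets c_i = Σα_j = 9.8 for every i, so G^SO = 3·9.8 = 29.4.
W^SO = (Σα)·G^SO − ½·3·(Σα)² = (3/2)·9.8² = 144.06.
Deadweight loss = W^SO − W^NE = 64.44.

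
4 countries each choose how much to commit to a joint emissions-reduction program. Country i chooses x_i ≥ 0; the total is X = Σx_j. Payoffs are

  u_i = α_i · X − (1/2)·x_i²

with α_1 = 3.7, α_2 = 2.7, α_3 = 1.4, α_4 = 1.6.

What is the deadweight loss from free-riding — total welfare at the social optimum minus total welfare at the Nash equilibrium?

Country i's FOC: ∂u_i/∂x_i = α_i − x_i = 0, so x_i* = α_i.
NE contributions = (3.7, 2.7, 1.4, 1.6); X = 9.4.
W^NE = (Σα)·X − ½Σα_i² = 9.4² − ½·25.5 = 75.61.
Planner sets x_i = Σα_j = 9.4 for every i, so X^SO = 4·9.4 = 37.6.
W^SO = (Σα)·X^SO − ½·4·(Σα)² = (4/2)·9.4² = 176.72.
Deadweight loss = W^SO − W^NE = 101.11.

101.11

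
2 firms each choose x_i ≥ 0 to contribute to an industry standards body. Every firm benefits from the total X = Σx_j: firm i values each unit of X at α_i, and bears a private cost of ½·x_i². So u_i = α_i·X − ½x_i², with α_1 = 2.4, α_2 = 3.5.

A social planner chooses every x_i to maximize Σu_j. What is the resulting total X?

Planner FOC: ∂(Σu_j)/∂x_i = (Σα_j) − x_i = 0, so x_i^SO = Σα_j = 5.9 for every i; X^SO = 11.8.

11.8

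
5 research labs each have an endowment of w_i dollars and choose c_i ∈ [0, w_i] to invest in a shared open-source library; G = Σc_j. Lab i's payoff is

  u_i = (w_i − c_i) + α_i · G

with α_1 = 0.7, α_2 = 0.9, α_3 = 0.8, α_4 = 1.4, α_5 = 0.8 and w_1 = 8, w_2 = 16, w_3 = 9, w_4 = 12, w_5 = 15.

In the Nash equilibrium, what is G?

∂u_i/∂c_i = α_i − 1, so lab i contributes w_i if α_i > 1, else 0.
α_i > 1 for i ∈ {4}; NE contributions (0, 0, 0, 12, 0), G = 12.

12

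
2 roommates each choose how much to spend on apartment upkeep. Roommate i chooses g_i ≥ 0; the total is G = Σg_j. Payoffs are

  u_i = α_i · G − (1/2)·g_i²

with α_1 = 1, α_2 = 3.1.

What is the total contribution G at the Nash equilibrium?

4.1

Roommate i's FOC: ∂u_i/∂g_i = α_i − g_i = 0, so g_i* = α_i.
NE contributions = (1, 3.1); G = 4.1.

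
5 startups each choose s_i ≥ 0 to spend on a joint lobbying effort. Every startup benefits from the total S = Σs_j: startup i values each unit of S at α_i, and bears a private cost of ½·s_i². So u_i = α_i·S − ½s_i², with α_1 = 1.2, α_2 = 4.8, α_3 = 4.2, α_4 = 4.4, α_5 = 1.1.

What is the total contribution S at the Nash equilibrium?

Startup i's FOC: ∂u_i/∂s_i = α_i − s_i = 0, so s_i* = α_i.
NE contributions = (1.2, 4.8, 4.2, 4.4, 1.1); S = 15.7.

15.7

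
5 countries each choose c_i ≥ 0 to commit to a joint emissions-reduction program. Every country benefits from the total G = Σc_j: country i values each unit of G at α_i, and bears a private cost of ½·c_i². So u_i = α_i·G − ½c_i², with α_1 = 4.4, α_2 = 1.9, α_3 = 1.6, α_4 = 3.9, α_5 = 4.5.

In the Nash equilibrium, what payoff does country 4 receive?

Country i's FOC: ∂u_i/∂c_i = α_i − c_i = 0, so c_i* = α_i.
NE contributions = (4.4, 1.9, 1.6, 3.9, 4.5); G = 16.3.
u_4 = α_4·G − ½·(c_4)² = 3.9·16.3 − ½·3.9² = 55.965.

55.965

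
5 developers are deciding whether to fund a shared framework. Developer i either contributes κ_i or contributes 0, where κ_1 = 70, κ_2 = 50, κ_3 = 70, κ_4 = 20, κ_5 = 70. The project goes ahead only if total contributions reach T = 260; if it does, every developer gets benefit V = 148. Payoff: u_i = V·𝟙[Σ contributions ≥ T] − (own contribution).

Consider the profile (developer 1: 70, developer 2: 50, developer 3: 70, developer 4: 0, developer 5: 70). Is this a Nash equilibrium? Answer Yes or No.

Yes

Total = 260 ≥ 260: provided.
Developer 1 (pledges 70, payoff 78): dropping to 0 → total 190, payoff 0. No gain.
Developer 2 (pledges 50, payoff 98): dropping to 0 → total 210, payoff 0. No gain.
Developer 3 (pledges 70, payoff 78): dropping to 0 → total 190, payoff 0. No gain.
Developer 4 (pledges 0, payoff 148): pledging 20 → total 280, payoff 128. No gain.
Developer 5 (pledges 70, payoff 78): dropping to 0 → total 190, payoff 0. No gain.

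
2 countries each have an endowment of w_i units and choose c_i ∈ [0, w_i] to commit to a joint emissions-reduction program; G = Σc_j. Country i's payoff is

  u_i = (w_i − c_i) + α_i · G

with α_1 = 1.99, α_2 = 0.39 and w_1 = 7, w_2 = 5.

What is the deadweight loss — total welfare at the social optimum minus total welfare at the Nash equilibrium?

6.9

∂u_i/∂c_i = α_i − 1, so country i contributes w_i if α_i > 1, else 0.
α_i > 1 for i ∈ {1}; NE contributions (7, 0), G = 7.
W^NE = Σw_i − G^NE + (Σα_i)·G^NE = 12 + 1.38·7 = 21.66.
Planner: ∂(Σu_j)/∂c_i = Σα_j − 1 = 1.38 > 0, so everyone contributes w_i; G^SO = 12, W^SO = 12 + 1.38·12 = 28.56.
Deadweight loss = 6.9.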